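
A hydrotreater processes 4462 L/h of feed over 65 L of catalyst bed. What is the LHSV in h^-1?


LHSV = volumetric feed rate / catalyst volume
= 4462 L/h / 65 L
= 68.65 h^-1

68.65 h^-1


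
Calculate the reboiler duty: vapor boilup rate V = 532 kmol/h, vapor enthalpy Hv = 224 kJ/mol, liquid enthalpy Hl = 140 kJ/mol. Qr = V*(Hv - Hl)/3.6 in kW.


Qr = 532 * (224 - 140) / 3.6 = 532 * 84 / 3.6 = 12410

12410 kW


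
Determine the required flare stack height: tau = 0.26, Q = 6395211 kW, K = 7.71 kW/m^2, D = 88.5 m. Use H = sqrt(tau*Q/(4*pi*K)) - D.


tau*Q/(4*pi*K) = 0.26 * 6395211 / (4 * pi * 7.71) = 17161.8
sqrt(17161.8) = 131.003
H = 131.003 - 88.5 = 42.50

42.50 m


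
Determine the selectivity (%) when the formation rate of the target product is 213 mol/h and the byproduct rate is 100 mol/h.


Selectivity = desired / (desired + undesired) * 100
Total products = 213 + 100 = 313 mol/h
S = 213 / 313 * 100
= 0.6805 * 100
= 68.05 %

68.05 %


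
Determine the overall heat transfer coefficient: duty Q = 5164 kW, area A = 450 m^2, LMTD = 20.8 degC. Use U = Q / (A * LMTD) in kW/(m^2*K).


From Q = U*A*LMTD, U = Q / (A * LMTD)
U = 5164 / (450 * 20.8) = 5164 / 9360 = 0.5517

0.5517 kW/(m^2*K)


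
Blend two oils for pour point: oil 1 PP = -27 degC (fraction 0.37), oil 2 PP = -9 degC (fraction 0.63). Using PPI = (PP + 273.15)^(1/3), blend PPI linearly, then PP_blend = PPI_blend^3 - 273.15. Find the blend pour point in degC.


PPI_1 = (-27 + 273.15)^(1/3) = 6.2671
PPI_2 = (-9 + 273.15)^(1/3) = 6.416283
PPI_blend = 0.37 * 6.2671 + 0.63 * 6.416283 = 6.361085
PP_blend = 6.361085^3 - 273.15 = 257.3911 - 273.15 = -15.76

-15.76 degC


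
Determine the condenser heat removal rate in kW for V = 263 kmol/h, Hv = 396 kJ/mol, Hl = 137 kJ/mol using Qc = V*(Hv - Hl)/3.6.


Qc = 263 * (396 - 137) / 3.6 = 263 * 259 / 3.6 = 18920

18920 kW


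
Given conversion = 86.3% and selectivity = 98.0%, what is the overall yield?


Overall yield = conversion (%) * selectivity (%) / 100
Conversion = 86.3%, Selectivity = 98.0%
Y = 86.3 * 98.0 / 100
= 84.574 %

84.574 %


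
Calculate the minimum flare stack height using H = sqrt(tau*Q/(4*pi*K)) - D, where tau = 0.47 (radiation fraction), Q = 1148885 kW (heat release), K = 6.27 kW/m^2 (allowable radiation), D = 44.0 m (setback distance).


tau*Q/(4*pi*K) = 0.47 * 1148885 / (4 * pi * 6.27) = 6853.26
sqrt(6853.26) = 82.7844
H = 82.7844 - 44.0 = 38.78

38.78 m


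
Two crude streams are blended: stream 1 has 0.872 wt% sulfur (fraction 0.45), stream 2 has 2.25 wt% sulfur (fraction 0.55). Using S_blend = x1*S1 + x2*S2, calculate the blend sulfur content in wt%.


Linear sulfur blending: S_blend = x1*S1 + x2*S2
Contribution 1: 0.45 * 0.872 = 0.3924 wt%
Contribution 2: 0.55 * 2.25 = 1.2375 wt%
S_blend = 0.3924 + 1.2375 = 1.6299

1.6299 wt%


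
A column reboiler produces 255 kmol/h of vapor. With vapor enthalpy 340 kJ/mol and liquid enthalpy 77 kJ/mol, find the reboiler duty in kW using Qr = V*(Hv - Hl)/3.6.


Qr = 255 * (340 - 77) / 3.6 = 255 * 263 / 3.6 = 18630

18630 kW


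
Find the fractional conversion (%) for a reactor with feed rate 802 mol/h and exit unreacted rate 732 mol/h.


X = (F_in - F_out) / F_in * 100
Moles reacted = 802 - 732 = 70
X = 70 / 802 * 100
= 0.08728 * 100
= 8.728 %

8.728 %


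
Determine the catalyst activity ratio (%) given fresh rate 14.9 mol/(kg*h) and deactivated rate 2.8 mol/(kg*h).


Activity (%) = (rate_used / rate_fresh) * 100
rate_used = 2.8, rate_fresh = 14.9
= (2.8 / 14.9) * 100
= 0.1879 * 100 = 18.79

18.79 %


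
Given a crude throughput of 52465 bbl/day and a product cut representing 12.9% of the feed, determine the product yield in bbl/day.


Crude throughput = 52465 bbl/day
Fraction yield = 12.9%
yield = throughput * fraction / 100
yield = 52465 * 12.9 / 100 = 6767.985

6767.985 bbl/day


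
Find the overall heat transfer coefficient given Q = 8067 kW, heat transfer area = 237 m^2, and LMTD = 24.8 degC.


From Q = U*A*LMTD, U = Q / (A * LMTD)
U = 8067 / (237 * 24.8) = 8067 / 5877.6 = 1.372

1.372 kW/(m^2*K)


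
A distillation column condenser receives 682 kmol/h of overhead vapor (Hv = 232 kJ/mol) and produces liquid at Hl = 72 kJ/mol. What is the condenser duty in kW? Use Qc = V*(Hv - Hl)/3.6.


Qc = 682 * (232 - 72) / 3.6 = 682 * 160 / 3.6 = 30310

30310 kW


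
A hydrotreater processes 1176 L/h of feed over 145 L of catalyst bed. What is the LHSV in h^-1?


LHSV = volumetric feed rate / catalyst volume
= 1176 L/h / 145 L
= 8.110 h^-1

8.110 h^-1


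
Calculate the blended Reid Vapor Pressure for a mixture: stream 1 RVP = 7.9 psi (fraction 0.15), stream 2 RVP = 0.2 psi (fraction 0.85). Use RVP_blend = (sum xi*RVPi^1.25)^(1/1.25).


Chevron index: RVP_blend = (sum xi*RVPi^1.25)^(1/1.25)
RVP^1.25 terms: 0.15 * 7.9^1.25 + 0.85 * 0.2^1.25 = 2.10035
RVP_blend = 2.10035^(1/1.25) = 1.811

1.811 psi


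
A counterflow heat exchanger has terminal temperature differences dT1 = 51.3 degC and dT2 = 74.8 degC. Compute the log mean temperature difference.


LMTD = (dT1 - dT2) / ln(dT1/dT2)
= (51.3 - 74.8) / ln(51.3 / 74.8) = -23.5 / -0.377127 = 62.31

62.31 degC


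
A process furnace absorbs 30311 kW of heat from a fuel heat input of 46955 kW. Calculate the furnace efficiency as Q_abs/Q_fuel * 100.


Furnace efficiency = Q_absorbed / Q_fuel * 100
= 30311 / 46955 * 100 = 64.55

64.55 %


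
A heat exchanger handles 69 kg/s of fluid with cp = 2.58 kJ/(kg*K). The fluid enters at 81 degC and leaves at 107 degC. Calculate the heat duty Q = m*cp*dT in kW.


Q = m_dot * cp * delta_T
delta_T = 107 - 81 = 26 K
Q = 69 * 2.58 * 26
= 178.02 * 26
= 4628.52 kW

4628.52 kW


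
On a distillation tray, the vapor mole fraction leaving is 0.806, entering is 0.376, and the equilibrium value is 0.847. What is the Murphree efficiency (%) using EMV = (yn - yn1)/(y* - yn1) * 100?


Murphree vapor efficiency: EMV = (y_n - y_(n-1)) / (y*_n - y_(n-1)) * 100
EMV = (0.806 - 0.376) / (0.847 - 0.376) * 100 = 0.43 / 0.471 * 100 = 91.30

91.30 %


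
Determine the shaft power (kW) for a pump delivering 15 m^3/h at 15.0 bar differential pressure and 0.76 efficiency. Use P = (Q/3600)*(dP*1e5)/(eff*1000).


Q = 15 / 3600 = 0.00416667 m^3/s
P = 0.00416667 * (15.0 * 1e5) / 0.76 / 1000 = 8.224

8.224 kW


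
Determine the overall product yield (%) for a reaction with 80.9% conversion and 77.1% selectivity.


Overall yield = conversion (%) * selectivity (%) / 100
Conversion = 80.9%, Selectivity = 77.1%
Y = 80.9 * 77.1 / 100
= 62.3739 %

62.3739 %


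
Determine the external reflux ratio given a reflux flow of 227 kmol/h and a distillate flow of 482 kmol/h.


Reflux ratio definition: R = L / D (liquid returned / distillate withdrawn)
L = 227 kmol/h, D = 482 kmol/h
R = 227 / 482 = 0.4710

0.4710


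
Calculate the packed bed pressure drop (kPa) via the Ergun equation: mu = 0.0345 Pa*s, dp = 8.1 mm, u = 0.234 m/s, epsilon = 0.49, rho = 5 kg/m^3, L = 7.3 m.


dp = 8.1 mm = 0.0081 m
Viscous term = 150*0.0345*0.234*(1-0.49)^2 / (0.0081^2*0.49^3) = 40804.5
Inertial term = 1.75*5*0.234^2*(1-0.49) / (0.0081*0.49^3) = 256.411
dP/L = 40804.5 + 256.411 = 41060.9 Pa/m
dP = 41060.9 * 7.3 / 1000 = 299.7 kPa

299.7 kPa


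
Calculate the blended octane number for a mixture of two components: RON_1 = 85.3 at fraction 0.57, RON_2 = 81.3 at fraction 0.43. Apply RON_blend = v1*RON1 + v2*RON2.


Linear blending: RON_blend = sum(vi * RONi)
Contribution 1: 0.57 * 85.3 = 48.621
Contribution 2: 0.43 * 81.3 = 34.959
RON_blend = 48.621 + 34.959 = 83.58

83.58


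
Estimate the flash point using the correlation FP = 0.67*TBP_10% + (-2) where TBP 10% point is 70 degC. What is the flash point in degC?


FP = 0.67 * 70 + (-2) = 44.9

44.9 degC


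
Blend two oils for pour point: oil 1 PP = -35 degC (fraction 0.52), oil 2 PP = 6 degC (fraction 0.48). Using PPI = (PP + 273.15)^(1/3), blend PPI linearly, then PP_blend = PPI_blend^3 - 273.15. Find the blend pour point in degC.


PPI_1 = (-35 + 273.15)^(1/3) = 6.198456
PPI_2 = (6 + 273.15)^(1/3) = 6.535506
PPI_blend = 0.52 * 6.198456 + 0.48 * 6.535506 = 6.36024
PP_blend = 6.36024^3 - 273.15 = 257.2886 - 273.15 = -15.86

-15.86 degC


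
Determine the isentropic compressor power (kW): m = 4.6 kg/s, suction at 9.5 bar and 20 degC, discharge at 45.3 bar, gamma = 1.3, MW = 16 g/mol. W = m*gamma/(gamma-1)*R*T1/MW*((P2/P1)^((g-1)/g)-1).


Isentropic work: W = m*(gamma/(gamma-1))*(R*T1/MW)*((P2/P1)^((gamma-1)/gamma) - 1)
T1 = 20 + 273.15 = 293.15 K
Pressure ratio = 45.3 / 9.5 = 4.76842
Exponent = (1.3 - 1)/1.3 = 0.230769
(P2/P1)^exp - 1 = 4.76842^0.230769 - 1 = 0.433996
W = 4.6 * 1.3 / 0.3 * 8.314 * 293.15 / 16 * 0.433996 = 1318

1318 kW


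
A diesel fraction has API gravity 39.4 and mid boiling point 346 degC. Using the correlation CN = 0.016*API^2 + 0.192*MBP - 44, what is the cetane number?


CN = 0.016 * 39.4^2 + 0.192 * 346 - 44
CN = 24.83776 + 66.432 - 44 = 47.26976

47.26976


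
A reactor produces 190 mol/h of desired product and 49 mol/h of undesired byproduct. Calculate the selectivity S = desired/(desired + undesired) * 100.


Selectivity = desired / (desired + undesired) * 100
Total products = 190 + 49 = 239 mol/h
S = 190 / 239 * 100
= 0.7950 * 100
= 79.50 %

79.50 %


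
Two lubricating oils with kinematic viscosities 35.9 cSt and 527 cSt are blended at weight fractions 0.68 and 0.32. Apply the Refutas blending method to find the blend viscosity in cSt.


Refutas method: VBN_i = 14.534*ln(ln(visc_i + 0.8)) + 10.975, blended linearly by mass fraction; since VBN is linear in VBI_i = ln(ln(visc_i + 0.8)) and the fractions sum to 1, blend VBI directly: visc = exp(exp(VBI_blend)) - 0.8
VBI_1 = ln(ln(35.9 + 0.8)) = 1.2817
VBI_2 = ln(ln(527 + 0.8)) = 1.83557
VBI_blend = 0.68 * 1.2817 + 0.32 * 1.83557 = 1.45894
visc_blend = exp(exp(1.45894)) - 0.8 = 73.00

73.00 cSt


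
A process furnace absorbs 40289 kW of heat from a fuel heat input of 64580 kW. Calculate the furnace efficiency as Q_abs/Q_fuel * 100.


Furnace efficiency = Q_absorbed / Q_fuel * 100
= 40289 / 64580 * 100 = 62.39

62.39 %


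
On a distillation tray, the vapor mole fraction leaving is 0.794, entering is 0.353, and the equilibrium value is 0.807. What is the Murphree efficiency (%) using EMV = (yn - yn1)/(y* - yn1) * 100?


Murphree vapor efficiency: EMV = (y_n - y_(n-1)) / (y*_n - y_(n-1)) * 100
EMV = (0.794 - 0.353) / (0.807 - 0.353) * 100 = 0.441 / 0.454 * 100 = 97.14

97.14 %


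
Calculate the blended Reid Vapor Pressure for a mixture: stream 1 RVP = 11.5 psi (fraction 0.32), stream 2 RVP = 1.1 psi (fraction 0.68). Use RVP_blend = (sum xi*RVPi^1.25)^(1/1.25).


Chevron index: RVP_blend = (sum xi*RVPi^1.25)^(1/1.25)
RVP^1.25 terms: 0.32 * 11.5^1.25 + 0.68 * 1.1^1.25 = 7.5428
RVP_blend = 7.5428^(1/1.25) = 5.035

5.035 psi


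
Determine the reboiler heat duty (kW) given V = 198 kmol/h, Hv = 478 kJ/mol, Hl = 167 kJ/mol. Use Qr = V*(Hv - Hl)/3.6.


Qr = 198 * (478 - 167) / 3.6 = 198 * 311 / 3.6 = 17100

17100 kW


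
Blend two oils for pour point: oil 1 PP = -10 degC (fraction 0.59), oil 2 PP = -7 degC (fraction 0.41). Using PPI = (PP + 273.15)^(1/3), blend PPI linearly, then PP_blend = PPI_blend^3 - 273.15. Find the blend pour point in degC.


PPI_1 = (-10 + 273.15)^(1/3) = 6.408176
PPI_2 = (-7 + 273.15)^(1/3) = 6.432436
PPI_blend = 0.59 * 6.408176 + 0.41 * 6.432436 = 6.418123
PP_blend = 6.418123^3 - 273.15 = 264.3773 - 273.15 = -8.77

-8.77 degC


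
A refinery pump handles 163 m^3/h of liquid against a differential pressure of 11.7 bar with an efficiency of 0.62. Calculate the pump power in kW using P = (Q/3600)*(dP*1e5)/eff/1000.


Q = 163 / 3600 = 0.0452778 m^3/s
P = 0.0452778 * (11.7 * 1e5) / 0.62 / 1000 = 85.44

85.44 kW


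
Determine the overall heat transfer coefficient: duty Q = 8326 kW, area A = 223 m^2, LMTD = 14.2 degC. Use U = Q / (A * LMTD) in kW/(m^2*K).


From Q = U*A*LMTD, U = Q / (A * LMTD)
U = 8326 / (223 * 14.2) = 8326 / 3166.6 = 2.629

2.629 kW/(m^2*K)


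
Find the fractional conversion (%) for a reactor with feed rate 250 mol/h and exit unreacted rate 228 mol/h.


X = (F_in - F_out) / F_in * 100
Moles reacted = 250 - 228 = 22
X = 22 / 250 * 100
= 0.08800 * 100
= 8.800 %

8.800 %


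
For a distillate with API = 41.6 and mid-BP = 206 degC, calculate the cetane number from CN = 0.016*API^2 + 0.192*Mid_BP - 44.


CN = 0.016 * 41.6^2 + 0.192 * 206 - 44
CN = 27.68896 + 39.552 - 44 = 23.24096

23.24096


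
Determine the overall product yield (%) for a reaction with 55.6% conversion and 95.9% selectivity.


Overall yield = conversion (%) * selectivity (%) / 100
Conversion = 55.6%, Selectivity = 95.9%
Y = 55.6 * 95.9 / 100
= 53.3204 %

53.3204 %


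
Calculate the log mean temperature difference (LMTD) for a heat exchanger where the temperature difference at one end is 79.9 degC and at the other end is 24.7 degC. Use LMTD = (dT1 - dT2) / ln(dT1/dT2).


LMTD = (dT1 - dT2) / ln(dT1/dT2)
= (79.9 - 24.7) / ln(79.9 / 24.7) = 55.2 / 1.17397 = 47.02

47.02 degC


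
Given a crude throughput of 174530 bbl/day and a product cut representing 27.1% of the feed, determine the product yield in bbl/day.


Crude throughput = 174530 bbl/day
Fraction yield = 27.1%
yield = throughput * fraction / 100
yield = 174530 * 27.1 / 100 = 47297.63

47297.63 bbl/day


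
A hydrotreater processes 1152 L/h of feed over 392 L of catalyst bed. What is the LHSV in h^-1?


LHSV = volumetric feed rate / catalyst volume
= 1152 L/h / 392 L
= 2.939 h^-1

2.939 h^-1


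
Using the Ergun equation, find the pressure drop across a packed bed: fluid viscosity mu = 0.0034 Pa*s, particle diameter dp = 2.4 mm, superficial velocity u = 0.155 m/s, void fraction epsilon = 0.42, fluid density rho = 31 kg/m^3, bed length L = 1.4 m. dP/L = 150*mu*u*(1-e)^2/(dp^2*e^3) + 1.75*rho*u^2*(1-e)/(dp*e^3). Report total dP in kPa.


dp = 2.4 mm = 0.0024 m
Viscous term = 150*0.0034*0.155*(1-0.42)^2 / (0.0024^2*0.42^3) = 62314.3
Inertial term = 1.75*31*0.155^2*(1-0.42) / (0.0024*0.42^3) = 4251.4
dP/L = 62314.3 + 4251.4 = 66565.7 Pa/m
dP = 66565.7 * 1.4 / 1000 = 93.19 kPa

93.19 kPa


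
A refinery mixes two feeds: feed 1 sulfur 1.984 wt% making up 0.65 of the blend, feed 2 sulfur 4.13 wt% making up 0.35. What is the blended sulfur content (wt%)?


Linear sulfur blending: S_blend = x1*S1 + x2*S2
Contribution 1: 0.65 * 1.984 = 1.2896 wt%
Contribution 2: 0.35 * 4.13 = 1.4455 wt%
S_blend = 1.2896 + 1.4455 = 2.7351

2.7351 wt%


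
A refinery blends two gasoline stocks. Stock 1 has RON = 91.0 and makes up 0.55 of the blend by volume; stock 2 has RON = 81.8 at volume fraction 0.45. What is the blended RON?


Linear blending: RON_blend = sum(vi * RONi)
Contribution 1: 0.55 * 91.0 = 50.05
Contribution 2: 0.45 * 81.8 = 36.81
RON_blend = 50.05 + 36.81 = 86.86

86.86


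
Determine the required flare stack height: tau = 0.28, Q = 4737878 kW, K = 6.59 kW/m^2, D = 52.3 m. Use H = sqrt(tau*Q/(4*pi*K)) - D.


tau*Q/(4*pi*K) = 0.28 * 4737878 / (4 * pi * 6.59) = 16019.4
sqrt(16019.4) = 126.568
H = 126.568 - 52.3 = 74.27

74.27 m


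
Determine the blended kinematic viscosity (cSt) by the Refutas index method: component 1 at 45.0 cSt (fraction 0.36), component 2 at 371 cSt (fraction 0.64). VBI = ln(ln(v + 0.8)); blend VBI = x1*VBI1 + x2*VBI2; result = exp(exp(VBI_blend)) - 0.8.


Refutas method: VBN_i = 14.534*ln(ln(visc_i + 0.8)) + 10.975, blended linearly by mass fraction; since VBN is linear in VBI_i = ln(ln(visc_i + 0.8)) and the fractions sum to 1, blend VBI directly: visc = exp(exp(VBI_blend)) - 0.8
VBI_1 = ln(ln(45.0 + 0.8)) = 1.34137
VBI_2 = ln(ln(371 + 0.8)) = 1.77806
VBI_blend = 0.36 * 1.34137 + 0.64 * 1.77806 = 1.62085
visc_blend = exp(exp(1.62085)) - 0.8 = 156.4

156.4 cSt


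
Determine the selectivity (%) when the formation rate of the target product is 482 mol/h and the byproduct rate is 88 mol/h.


Selectivity = desired / (desired + undesired) * 100
Total products = 482 + 88 = 570 mol/h
S = 482 / 570 * 100
= 0.8456 * 100
= 84.56 %

84.56 %


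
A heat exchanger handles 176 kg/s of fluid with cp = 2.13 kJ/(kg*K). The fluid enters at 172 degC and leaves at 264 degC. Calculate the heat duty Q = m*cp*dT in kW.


Q = m_dot * cp * delta_T
delta_T = 264 - 172 = 92 K
Q = 176 * 2.13 * 92
= 374.88 * 92
= 34488.96 kW

34488.96 kW


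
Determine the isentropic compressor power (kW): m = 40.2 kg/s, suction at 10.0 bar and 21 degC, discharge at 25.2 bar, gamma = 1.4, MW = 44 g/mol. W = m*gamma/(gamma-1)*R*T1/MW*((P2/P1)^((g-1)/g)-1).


Isentropic work: W = m*(gamma/(gamma-1))*(R*T1/MW)*((P2/P1)^((gamma-1)/gamma) - 1)
T1 = 21 + 273.15 = 294.15 K
Pressure ratio = 25.2 / 10.0 = 2.52
Exponent = (1.4 - 1)/1.4 = 0.285714
(P2/P1)^exp - 1 = 2.52^0.285714 - 1 = 0.302224
W = 40.2 * 1.4 / 0.4 * 8.314 * 294.15 / 44 * 0.302224 = 2363

2363 kW


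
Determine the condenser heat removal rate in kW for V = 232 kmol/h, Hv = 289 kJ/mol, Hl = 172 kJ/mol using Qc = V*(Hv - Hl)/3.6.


Qc = 232 * (289 - 172) / 3.6 = 232 * 117 / 3.6 = 7540

7540 kW


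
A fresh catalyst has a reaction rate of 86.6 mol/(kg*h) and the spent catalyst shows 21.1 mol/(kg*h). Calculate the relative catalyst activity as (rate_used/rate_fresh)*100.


Activity (%) = (rate_used / rate_fresh) * 100
rate_used = 21.1, rate_fresh = 86.6
= (21.1 / 86.6) * 100
= 0.2436 * 100 = 24.36

24.36 %


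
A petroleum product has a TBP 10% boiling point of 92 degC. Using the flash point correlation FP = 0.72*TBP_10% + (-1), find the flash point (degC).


FP = 0.72 * 92 + (-1) = 65.24

65.24 degC


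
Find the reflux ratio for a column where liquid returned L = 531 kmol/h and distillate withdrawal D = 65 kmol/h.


Reflux ratio definition: R = L / D (liquid returned / distillate withdrawn)
L = 531 kmol/h, D = 65 kmol/h
R = 531 / 65 = 8.169

8.169


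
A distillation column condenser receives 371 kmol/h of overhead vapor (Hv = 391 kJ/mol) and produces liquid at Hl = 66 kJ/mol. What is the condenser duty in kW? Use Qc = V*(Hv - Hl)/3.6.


Qc = 371 * (391 - 66) / 3.6 = 371 * 325 / 3.6 = 33490

33490 kW


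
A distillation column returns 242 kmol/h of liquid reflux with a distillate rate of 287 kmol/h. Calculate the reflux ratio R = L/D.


Reflux ratio definition: R = L / D (liquid returned / distillate withdrawn)
L = 242 kmol/h, D = 287 kmol/h
R = 242 / 287 = 0.8432

0.8432


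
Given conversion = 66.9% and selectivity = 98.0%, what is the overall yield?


Overall yield = conversion (%) * selectivity (%) / 100
Conversion = 66.9%, Selectivity = 98.0%
Y = 66.9 * 98.0 / 100
= 65.562 %

65.562 %


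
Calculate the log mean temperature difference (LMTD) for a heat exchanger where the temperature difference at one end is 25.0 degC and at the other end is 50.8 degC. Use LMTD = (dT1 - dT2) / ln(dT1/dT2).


LMTD = (dT1 - dT2) / ln(dT1/dT2)
= (25.0 - 50.8) / ln(25.0 / 50.8) = -25.8 / -0.709021 = 36.39

36.39 degC


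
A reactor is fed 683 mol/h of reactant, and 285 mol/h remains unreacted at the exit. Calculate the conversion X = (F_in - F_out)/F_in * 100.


X = (F_in - F_out) / F_in * 100
Moles reacted = 683 - 285 = 398
X = 398 / 683 * 100
= 0.5827 * 100
= 58.27 %

58.27 %


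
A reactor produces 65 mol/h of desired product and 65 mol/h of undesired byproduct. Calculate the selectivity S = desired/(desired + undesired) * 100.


Selectivity = desired / (desired + undesired) * 100
Total products = 65 + 65 = 130 mol/h
S = 65 / 130 * 100
= 0.5000 * 100
= 50.00 %

50.00 %


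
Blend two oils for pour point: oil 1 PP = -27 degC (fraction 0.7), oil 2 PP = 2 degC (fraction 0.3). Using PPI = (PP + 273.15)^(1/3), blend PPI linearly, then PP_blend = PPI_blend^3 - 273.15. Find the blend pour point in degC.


PPI_1 = (-27 + 273.15)^(1/3) = 6.2671
PPI_2 = (2 + 273.15)^(1/3) = 6.504139
PPI_blend = 0.7 * 6.2671 + 0.3 * 6.504139 = 6.338212
PP_blend = 6.338212^3 - 273.15 = 254.6246 - 273.15 = -18.53

-18.53 degC


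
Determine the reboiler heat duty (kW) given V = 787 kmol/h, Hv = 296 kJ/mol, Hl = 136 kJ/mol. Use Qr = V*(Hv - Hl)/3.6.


Qr = 787 * (296 - 136) / 3.6 = 787 * 160 / 3.6 = 34980

34980 kW


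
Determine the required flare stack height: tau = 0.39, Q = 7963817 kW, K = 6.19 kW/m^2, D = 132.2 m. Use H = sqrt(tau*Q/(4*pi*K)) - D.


tau*Q/(4*pi*K) = 0.39 * 7963817 / (4 * pi * 6.19) = 39928.7
sqrt(39928.7) = 199.822
H = 199.822 - 132.2 = 67.62

67.62 m


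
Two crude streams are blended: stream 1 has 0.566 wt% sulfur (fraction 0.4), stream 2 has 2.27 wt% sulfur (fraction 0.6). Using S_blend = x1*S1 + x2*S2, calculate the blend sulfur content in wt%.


Linear sulfur blending: S_blend = x1*S1 + x2*S2
Contribution 1: 0.4 * 0.566 = 0.2264 wt%
Contribution 2: 0.6 * 2.27 = 1.362 wt%
S_blend = 0.2264 + 1.362 = 1.5884

1.5884 wt%


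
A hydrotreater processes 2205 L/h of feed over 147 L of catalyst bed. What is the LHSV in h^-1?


LHSV = volumetric feed rate / catalyst volume
= 2205 L/h / 147 L
= 15.00 h^-1

15.00 h^-1


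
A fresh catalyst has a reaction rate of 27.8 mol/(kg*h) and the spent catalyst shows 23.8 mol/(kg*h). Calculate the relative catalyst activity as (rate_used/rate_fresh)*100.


Activity (%) = (rate_used / rate_fresh) * 100
rate_used = 23.8, rate_fresh = 27.8
= (23.8 / 27.8) * 100
= 0.8561 * 100 = 85.61

85.61 %


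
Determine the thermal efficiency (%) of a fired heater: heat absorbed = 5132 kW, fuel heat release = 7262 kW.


Furnace efficiency = Q_absorbed / Q_fuel * 100
= 5132 / 7262 * 100 = 70.67

70.67 %


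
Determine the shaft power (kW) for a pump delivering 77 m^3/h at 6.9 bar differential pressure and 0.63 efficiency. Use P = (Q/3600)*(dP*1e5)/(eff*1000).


Q = 77 / 3600 = 0.0213889 m^3/s
P = 0.0213889 * (6.9 * 1e5) / 0.63 / 1000 = 23.43

23.43 kW


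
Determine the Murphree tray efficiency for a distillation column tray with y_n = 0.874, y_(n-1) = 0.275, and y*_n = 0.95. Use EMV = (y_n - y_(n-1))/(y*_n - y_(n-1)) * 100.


Murphree vapor efficiency: EMV = (y_n - y_(n-1)) / (y*_n - y_(n-1)) * 100
EMV = (0.874 - 0.275) / (0.95 - 0.275) * 100 = 0.599 / 0.675 * 100 = 88.74

88.74 %


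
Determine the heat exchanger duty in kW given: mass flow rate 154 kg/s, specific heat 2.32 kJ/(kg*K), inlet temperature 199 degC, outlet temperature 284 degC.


Q = m_dot * cp * delta_T
delta_T = 284 - 199 = 85 K
Q = 154 * 2.32 * 85
= 357.28 * 85
= 30368.8 kW

30368.8 kW


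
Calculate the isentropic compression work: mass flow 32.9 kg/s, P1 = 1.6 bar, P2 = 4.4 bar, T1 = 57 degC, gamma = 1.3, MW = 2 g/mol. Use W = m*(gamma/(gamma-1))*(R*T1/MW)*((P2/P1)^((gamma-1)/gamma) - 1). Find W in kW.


Isentropic work: W = m*(gamma/(gamma-1))*(R*T1/MW)*((P2/P1)^((gamma-1)/gamma) - 1)
T1 = 57 + 273.15 = 330.15 K
Pressure ratio = 4.4 / 1.6 = 2.75
Exponent = (1.3 - 1)/1.3 = 0.230769
(P2/P1)^exp - 1 = 2.75^0.230769 - 1 = 0.262945
W = 32.9 * 1.3 / 0.3 * 8.314 * 330.15 / 2 * 0.262945 = 51450

51450 kW


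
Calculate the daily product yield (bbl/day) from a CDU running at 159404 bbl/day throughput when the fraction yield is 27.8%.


Crude throughput = 159404 bbl/day
Fraction yield = 27.8%
yield = throughput * fraction / 100
yield = 159404 * 27.8 / 100 = 44314.312

44314.312 bbl/day


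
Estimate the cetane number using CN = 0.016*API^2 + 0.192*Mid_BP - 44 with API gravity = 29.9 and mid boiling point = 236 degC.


CN = 0.016 * 29.9^2 + 0.192 * 236 - 44
CN = 14.30416 + 45.312 - 44 = 15.61616

15.61616


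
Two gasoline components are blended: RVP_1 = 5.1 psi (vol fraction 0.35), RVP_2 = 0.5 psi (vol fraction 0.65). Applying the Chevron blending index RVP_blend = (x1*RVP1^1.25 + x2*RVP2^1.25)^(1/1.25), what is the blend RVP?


Chevron index: RVP_blend = (sum xi*RVPi^1.25)^(1/1.25)
RVP^1.25 terms: 0.35 * 5.1^1.25 + 0.65 * 0.5^1.25 = 2.95574
RVP_blend = 2.95574^(1/1.25) = 2.380

2.380 psi


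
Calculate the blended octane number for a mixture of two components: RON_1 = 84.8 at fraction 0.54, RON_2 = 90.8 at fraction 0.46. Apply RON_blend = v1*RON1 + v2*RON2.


Linear blending: RON_blend = sum(vi * RONi)
Contribution 1: 0.54 * 84.8 = 45.792
Contribution 2: 0.46 * 90.8 = 41.768
RON_blend = 45.792 + 41.768 = 87.56

87.56


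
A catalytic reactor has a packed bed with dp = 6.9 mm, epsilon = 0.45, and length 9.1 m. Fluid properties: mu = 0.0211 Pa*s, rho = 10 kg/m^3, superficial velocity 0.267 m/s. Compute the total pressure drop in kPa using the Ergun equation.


dp = 6.9 mm = 0.0069 m
Viscous term = 150*0.0211*0.267*(1-0.45)^2 / (0.0069^2*0.45^3) = 58921.6
Inertial term = 1.75*10*0.267^2*(1-0.45) / (0.0069*0.45^3) = 1091.28
dP/L = 58921.6 + 1091.28 = 60012.9 Pa/m
dP = 60012.9 * 9.1 / 1000 = 546.1 kPa

546.1 kPa


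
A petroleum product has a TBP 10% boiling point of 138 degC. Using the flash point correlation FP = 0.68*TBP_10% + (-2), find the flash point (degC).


FP = 0.68 * 138 + (-2) = 91.84

91.84 degC


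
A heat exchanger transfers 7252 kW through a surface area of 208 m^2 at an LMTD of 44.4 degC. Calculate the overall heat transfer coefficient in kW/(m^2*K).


From Q = U*A*LMTD, U = Q / (A * LMTD)
U = 7252 / (208 * 44.4) = 7252 / 9235.2 = 0.7853

0.7853 kW/(m^2*K)


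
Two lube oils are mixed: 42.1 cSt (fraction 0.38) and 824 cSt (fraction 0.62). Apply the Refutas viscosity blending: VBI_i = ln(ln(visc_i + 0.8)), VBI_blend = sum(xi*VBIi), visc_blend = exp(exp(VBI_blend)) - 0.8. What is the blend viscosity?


Refutas method: VBN_i = 14.534*ln(ln(visc_i + 0.8)) + 10.975, blended linearly by mass fraction; since VBN is linear in VBI_i = ln(ln(visc_i + 0.8)) and the fractions sum to 1, blend VBI directly: visc = exp(exp(VBI_blend)) - 0.8
VBI_1 = ln(ln(42.1 + 0.8)) = 1.32412
VBI_2 = ln(ln(824 + 0.8)) = 1.90436
VBI_blend = 0.38 * 1.32412 + 0.62 * 1.90436 = 1.68387
visc_blend = exp(exp(1.68387)) - 0.8 = 217.6

217.6 cSt


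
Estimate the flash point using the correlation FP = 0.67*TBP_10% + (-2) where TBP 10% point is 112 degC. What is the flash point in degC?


FP = 0.67 * 112 + (-2) = 73.04

73.04 degC


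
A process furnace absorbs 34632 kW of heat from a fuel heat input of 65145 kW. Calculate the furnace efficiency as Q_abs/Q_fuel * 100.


Furnace efficiency = Q_absorbed / Q_fuel * 100
= 34632 / 65145 * 100 = 53.16

53.16 %


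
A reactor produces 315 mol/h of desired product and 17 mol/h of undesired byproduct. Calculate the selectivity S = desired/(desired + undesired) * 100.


Selectivity = desired / (desired + undesired) * 100
Total products = 315 + 17 = 332 mol/h
S = 315 / 332 * 100
= 0.9488 * 100
= 94.88 %

94.88 %


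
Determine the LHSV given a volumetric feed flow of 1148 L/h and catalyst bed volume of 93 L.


LHSV = volumetric feed rate / catalyst volume
= 1148 L/h / 93 L
= 12.34 h^-1

12.34 h^-1


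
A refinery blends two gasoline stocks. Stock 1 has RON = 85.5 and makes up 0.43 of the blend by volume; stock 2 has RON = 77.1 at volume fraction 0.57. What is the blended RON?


Linear blending: RON_blend = sum(vi * RONi)
Contribution 1: 0.43 * 85.5 = 36.765
Contribution 2: 0.57 * 77.1 = 43.947
RON_blend = 36.765 + 43.947 = 80.712

80.712


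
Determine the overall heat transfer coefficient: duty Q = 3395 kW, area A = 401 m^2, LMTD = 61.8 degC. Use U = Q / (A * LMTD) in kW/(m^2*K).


From Q = U*A*LMTD, U = Q / (A * LMTD)
U = 3395 / (401 * 61.8) = 3395 / 24781.8 = 0.1370

0.1370 kW/(m^2*K)


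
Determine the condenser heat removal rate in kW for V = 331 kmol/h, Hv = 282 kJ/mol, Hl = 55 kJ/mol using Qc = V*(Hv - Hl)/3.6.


Qc = 331 * (282 - 55) / 3.6 = 331 * 227 / 3.6 = 20870

20870 kW


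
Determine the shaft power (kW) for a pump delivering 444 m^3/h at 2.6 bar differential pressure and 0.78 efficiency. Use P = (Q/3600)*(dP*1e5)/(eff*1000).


Q = 444 / 3600 = 0.123333 m^3/s
P = 0.123333 * (2.6 * 1e5) / 0.78 / 1000 = 41.11

41.11 kW


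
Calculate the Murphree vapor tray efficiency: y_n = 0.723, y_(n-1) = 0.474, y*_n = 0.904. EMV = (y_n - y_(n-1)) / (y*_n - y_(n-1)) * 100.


Murphree vapor efficiency: EMV = (y_n - y_(n-1)) / (y*_n - y_(n-1)) * 100
EMV = (0.723 - 0.474) / (0.904 - 0.474) * 100 = 0.249 / 0.43 * 100 = 57.91

57.91 %


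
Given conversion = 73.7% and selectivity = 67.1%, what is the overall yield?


Overall yield = conversion (%) * selectivity (%) / 100
Conversion = 73.7%, Selectivity = 67.1%
Y = 73.7 * 67.1 / 100
= 49.4527 %

49.4527 %


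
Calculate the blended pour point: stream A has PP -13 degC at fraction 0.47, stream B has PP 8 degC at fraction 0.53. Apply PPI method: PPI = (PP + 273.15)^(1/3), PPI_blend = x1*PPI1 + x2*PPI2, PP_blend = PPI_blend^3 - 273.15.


PPI_1 = (-13 + 273.15)^(1/3) = 6.383731
PPI_2 = (8 + 273.15)^(1/3) = 6.551077
PPI_blend = 0.47 * 6.383731 + 0.53 * 6.551077 = 6.472424
PP_blend = 6.472424^3 - 273.15 = 271.1445 - 273.15 = -2.01

-2.01 degC


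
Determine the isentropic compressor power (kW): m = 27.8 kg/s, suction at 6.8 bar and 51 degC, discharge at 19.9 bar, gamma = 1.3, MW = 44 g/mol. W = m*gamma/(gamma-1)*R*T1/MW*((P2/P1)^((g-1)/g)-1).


Isentropic work: W = m*(gamma/(gamma-1))*(R*T1/MW)*((P2/P1)^((gamma-1)/gamma) - 1)
T1 = 51 + 273.15 = 324.15 K
Pressure ratio = 19.9 / 6.8 = 2.92647
Exponent = (1.3 - 1)/1.3 = 0.230769
(P2/P1)^exp - 1 = 2.92647^0.230769 - 1 = 0.281202
W = 27.8 * 1.3 / 0.3 * 8.314 * 324.15 / 44 * 0.281202 = 2075

2075 kW


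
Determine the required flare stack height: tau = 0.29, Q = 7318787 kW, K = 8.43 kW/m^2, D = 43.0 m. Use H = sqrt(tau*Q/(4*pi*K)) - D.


tau*Q/(4*pi*K) = 0.29 * 7318787 / (4 * pi * 8.43) = 20035.5
sqrt(20035.5) = 141.547
H = 141.547 - 43.0 = 98.55

98.55 m


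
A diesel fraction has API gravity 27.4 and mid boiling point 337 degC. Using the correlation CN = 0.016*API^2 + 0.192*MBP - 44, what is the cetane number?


CN = 0.016 * 27.4^2 + 0.192 * 337 - 44
CN = 12.01216 + 64.704 - 44 = 32.71616

32.71616


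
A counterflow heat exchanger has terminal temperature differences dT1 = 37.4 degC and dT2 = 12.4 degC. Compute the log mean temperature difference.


LMTD = (dT1 - dT2) / ln(dT1/dT2)
= (37.4 - 12.4) / ln(37.4 / 12.4) = 25 / 1.10397 = 22.65

22.65 degC


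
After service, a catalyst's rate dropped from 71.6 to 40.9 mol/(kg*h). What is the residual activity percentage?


Activity (%) = (rate_used / rate_fresh) * 100
rate_used = 40.9, rate_fresh = 71.6
= (40.9 / 71.6) * 100
= 0.5712 * 100 = 57.12

57.12 %


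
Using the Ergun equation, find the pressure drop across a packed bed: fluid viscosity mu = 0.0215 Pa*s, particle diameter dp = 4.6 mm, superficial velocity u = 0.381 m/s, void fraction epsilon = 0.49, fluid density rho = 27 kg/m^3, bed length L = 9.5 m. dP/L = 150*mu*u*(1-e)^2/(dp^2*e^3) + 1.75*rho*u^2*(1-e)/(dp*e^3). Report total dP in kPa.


dp = 4.6 mm = 0.0046 m
Viscous term = 150*0.0215*0.381*(1-0.49)^2 / (0.0046^2*0.49^3) = 128378
Inertial term = 1.75*27*0.381^2*(1-0.49) / (0.0046*0.49^3) = 6463.62
dP/L = 128378 + 6463.62 = 134842 Pa/m
dP = 134842 * 9.5 / 1000 = 1281 kPa

1281 kPa


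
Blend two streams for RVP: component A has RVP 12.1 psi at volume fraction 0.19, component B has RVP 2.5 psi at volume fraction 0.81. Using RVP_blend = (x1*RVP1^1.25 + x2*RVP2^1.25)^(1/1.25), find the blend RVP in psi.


Chevron index: RVP_blend = (sum xi*RVPi^1.25)^(1/1.25)
RVP^1.25 terms: 0.19 * 12.1^1.25 + 0.81 * 2.5^1.25 = 6.83411
RVP_blend = 6.83411^(1/1.25) = 4.653

4.653 psi


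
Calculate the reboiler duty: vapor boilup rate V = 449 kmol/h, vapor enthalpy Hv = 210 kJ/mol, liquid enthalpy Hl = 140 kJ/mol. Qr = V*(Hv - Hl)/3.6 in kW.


Qr = 449 * (210 - 140) / 3.6 = 449 * 70 / 3.6 = 8731

8731 kW


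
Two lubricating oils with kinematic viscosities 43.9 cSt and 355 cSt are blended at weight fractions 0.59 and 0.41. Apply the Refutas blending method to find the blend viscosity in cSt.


Refutas method: VBN_i = 14.534*ln(ln(visc_i + 0.8)) + 10.975, blended linearly by mass fraction; since VBN is linear in VBI_i = ln(ln(visc_i + 0.8)) and the fractions sum to 1, blend VBI directly: visc = exp(exp(VBI_blend)) - 0.8
VBI_1 = ln(ln(43.9 + 0.8)) = 1.33499
VBI_2 = ln(ln(355 + 0.8)) = 1.7706
VBI_blend = 0.59 * 1.33499 + 0.41 * 1.7706 = 1.51359
visc_blend = exp(exp(1.51359)) - 0.8 = 93.17

93.17 cSt


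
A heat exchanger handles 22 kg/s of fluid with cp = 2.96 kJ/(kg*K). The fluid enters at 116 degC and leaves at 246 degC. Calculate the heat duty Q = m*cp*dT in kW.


Q = m_dot * cp * delta_T
delta_T = 246 - 116 = 130 K
Q = 22 * 2.96 * 130
= 65.12 * 130
= 8465.6 kW

8465.6 kW


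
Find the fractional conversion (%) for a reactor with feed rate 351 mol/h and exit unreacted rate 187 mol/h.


X = (F_in - F_out) / F_in * 100
Moles reacted = 351 - 187 = 164
X = 164 / 351 * 100
= 0.4672 * 100
= 46.72 %

46.72 %


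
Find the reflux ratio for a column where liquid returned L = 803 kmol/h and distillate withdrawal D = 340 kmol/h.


Reflux ratio definition: R = L / D (liquid returned / distillate withdrawn)
L = 803 kmol/h, D = 340 kmol/h
R = 803 / 340 = 2.362

2.362


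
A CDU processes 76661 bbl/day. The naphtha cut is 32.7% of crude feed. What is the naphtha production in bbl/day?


Crude throughput = 76661 bbl/day
Fraction yield = 32.7%
yield = throughput * fraction / 100
yield = 76661 * 32.7 / 100 = 25068.147

25068.147 bbl/day


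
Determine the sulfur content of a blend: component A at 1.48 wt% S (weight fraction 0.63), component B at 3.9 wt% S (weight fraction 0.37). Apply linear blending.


Linear sulfur blending: S_blend = x1*S1 + x2*S2
Contribution 1: 0.63 * 1.48 = 0.9324 wt%
Contribution 2: 0.37 * 3.9 = 1.443 wt%
S_blend = 0.9324 + 1.443 = 2.3754

2.3754 wt%


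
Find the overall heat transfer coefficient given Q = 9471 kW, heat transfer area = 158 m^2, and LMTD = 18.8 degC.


From Q = U*A*LMTD, U = Q / (A * LMTD)
U = 9471 / (158 * 18.8) = 9471 / 2970.4 = 3.188

3.188 kW/(m^2*K)


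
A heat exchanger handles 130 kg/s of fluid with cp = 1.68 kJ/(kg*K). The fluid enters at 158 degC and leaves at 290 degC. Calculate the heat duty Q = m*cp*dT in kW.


Q = m_dot * cp * delta_T
delta_T = 290 - 158 = 132 K
Q = 130 * 1.68 * 132
= 218.4 * 132
= 28828.8 kW

28828.8 kW


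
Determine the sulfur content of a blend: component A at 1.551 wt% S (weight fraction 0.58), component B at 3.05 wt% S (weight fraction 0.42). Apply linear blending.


Linear sulfur blending: S_blend = x1*S1 + x2*S2
Contribution 1: 0.58 * 1.551 = 0.89958 wt%
Contribution 2: 0.42 * 3.05 = 1.281 wt%
S_blend = 0.89958 + 1.281 = 2.18058

2.18058 wt%


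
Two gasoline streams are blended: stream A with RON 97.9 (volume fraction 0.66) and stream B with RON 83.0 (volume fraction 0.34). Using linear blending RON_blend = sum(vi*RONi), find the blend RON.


Linear blending: RON_blend = sum(vi * RONi)
Contribution 1: 0.66 * 97.9 = 64.614
Contribution 2: 0.34 * 83.0 = 28.22
RON_blend = 64.614 + 28.22 = 92.834

92.834


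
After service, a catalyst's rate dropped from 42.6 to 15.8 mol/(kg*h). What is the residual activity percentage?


Activity (%) = (rate_used / rate_fresh) * 100
rate_used = 15.8, rate_fresh = 42.6
= (15.8 / 42.6) * 100
= 0.3709 * 100 = 37.09

37.09 %


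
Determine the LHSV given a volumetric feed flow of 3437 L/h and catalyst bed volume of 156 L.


LHSV = volumetric feed rate / catalyst volume
= 3437 L/h / 156 L
= 22.03 h^-1

22.03 h^-1


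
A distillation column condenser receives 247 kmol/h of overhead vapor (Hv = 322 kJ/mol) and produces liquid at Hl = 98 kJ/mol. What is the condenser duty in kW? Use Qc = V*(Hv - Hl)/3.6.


Qc = 247 * (322 - 98) / 3.6 = 247 * 224 / 3.6 = 15370

15370 kW


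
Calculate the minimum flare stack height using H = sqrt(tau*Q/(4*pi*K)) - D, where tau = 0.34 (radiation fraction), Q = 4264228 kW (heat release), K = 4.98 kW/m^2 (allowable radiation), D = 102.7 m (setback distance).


tau*Q/(4*pi*K) = 0.34 * 4264228 / (4 * pi * 4.98) = 23167.6
sqrt(23167.6) = 152.209
H = 152.209 - 102.7 = 49.51

49.51 m


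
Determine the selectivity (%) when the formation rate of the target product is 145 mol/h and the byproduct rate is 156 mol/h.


Selectivity = desired / (desired + undesired) * 100
Total products = 145 + 156 = 301 mol/h
S = 145 / 301 * 100
= 0.4817 * 100
= 48.17 %

48.17 %


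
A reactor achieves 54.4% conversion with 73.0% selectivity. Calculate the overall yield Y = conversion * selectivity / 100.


Overall yield = conversion (%) * selectivity (%) / 100
Conversion = 54.4%, Selectivity = 73.0%
Y = 54.4 * 73.0 / 100
= 39.712 %

39.712 %


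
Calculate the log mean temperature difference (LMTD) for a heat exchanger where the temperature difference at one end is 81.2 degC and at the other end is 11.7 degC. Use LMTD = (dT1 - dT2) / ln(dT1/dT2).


LMTD = (dT1 - dT2) / ln(dT1/dT2)
= (81.2 - 11.7) / ln(81.2 / 11.7) = 69.5 / 1.93733 = 35.87

35.87 degC


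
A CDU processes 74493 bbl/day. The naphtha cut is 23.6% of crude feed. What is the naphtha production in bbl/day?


Crude throughput = 74493 bbl/day
Fraction yield = 23.6%
yield = throughput * fraction / 100
yield = 74493 * 23.6 / 100 = 17580.348

17580.348 bbl/day


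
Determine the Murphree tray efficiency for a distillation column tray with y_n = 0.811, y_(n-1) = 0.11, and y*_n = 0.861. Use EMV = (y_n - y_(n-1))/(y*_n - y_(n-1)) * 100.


Murphree vapor efficiency: EMV = (y_n - y_(n-1)) / (y*_n - y_(n-1)) * 100
EMV = (0.811 - 0.11) / (0.861 - 0.11) * 100 = 0.701 / 0.751 * 100 = 93.34

93.34 %


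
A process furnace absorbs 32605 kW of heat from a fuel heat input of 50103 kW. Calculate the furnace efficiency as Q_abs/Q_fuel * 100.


Furnace efficiency = Q_absorbed / Q_fuel * 100
= 32605 / 50103 * 100 = 65.08

65.08 %


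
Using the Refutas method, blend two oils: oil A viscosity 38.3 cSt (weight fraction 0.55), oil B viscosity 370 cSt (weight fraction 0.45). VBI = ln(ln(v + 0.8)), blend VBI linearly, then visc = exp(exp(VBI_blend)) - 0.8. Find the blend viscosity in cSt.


Refutas method: VBN_i = 14.534*ln(ln(visc_i + 0.8)) + 10.975, blended linearly by mass fraction; since VBN is linear in VBI_i = ln(ln(visc_i + 0.8)) and the fractions sum to 1, blend VBI directly: visc = exp(exp(VBI_blend)) - 0.8
VBI_1 = ln(ln(38.3 + 0.8)) = 1.29913
VBI_2 = ln(ln(370 + 0.8)) = 1.7776
VBI_blend = 0.55 * 1.29913 + 0.45 * 1.7776 = 1.51444
visc_blend = exp(exp(1.51444)) - 0.8 = 93.54

93.54 cSt


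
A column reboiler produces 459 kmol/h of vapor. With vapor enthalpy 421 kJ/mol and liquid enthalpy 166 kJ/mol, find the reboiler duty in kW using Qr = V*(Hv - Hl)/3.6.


Qr = 459 * (421 - 166) / 3.6 = 459 * 255 / 3.6 = 32510

32510 kW


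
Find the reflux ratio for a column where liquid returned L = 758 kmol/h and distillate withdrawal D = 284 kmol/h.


Reflux ratio definition: R = L / D (liquid returned / distillate withdrawn)
L = 758 kmol/h, D = 284 kmol/h
R = 758 / 284 = 2.669

2.669


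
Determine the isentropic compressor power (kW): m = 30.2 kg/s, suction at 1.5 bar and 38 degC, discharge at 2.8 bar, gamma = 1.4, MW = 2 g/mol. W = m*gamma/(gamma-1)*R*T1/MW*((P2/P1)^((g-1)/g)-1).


Isentropic work: W = m*(gamma/(gamma-1))*(R*T1/MW)*((P2/P1)^((gamma-1)/gamma) - 1)
T1 = 38 + 273.15 = 311.15 K
Pressure ratio = 2.8 / 1.5 = 1.86667
Exponent = (1.4 - 1)/1.4 = 0.285714
(P2/P1)^exp - 1 = 1.86667^0.285714 - 1 = 0.19522
W = 30.2 * 1.4 / 0.4 * 8.314 * 311.15 / 2 * 0.19522 = 26690

26690 kW


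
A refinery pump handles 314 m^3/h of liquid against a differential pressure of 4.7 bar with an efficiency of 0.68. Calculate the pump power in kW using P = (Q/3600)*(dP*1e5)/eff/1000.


Q = 314 / 3600 = 0.0872222 m^3/s
P = 0.0872222 * (4.7 * 1e5) / 0.68 / 1000 = 60.29

60.29 kW


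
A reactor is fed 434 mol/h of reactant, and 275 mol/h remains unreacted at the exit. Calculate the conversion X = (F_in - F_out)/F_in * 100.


X = (F_in - F_out) / F_in * 100
Moles reacted = 434 - 275 = 159
X = 159 / 434 * 100
= 0.3664 * 100
= 36.64 %

36.64 %
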